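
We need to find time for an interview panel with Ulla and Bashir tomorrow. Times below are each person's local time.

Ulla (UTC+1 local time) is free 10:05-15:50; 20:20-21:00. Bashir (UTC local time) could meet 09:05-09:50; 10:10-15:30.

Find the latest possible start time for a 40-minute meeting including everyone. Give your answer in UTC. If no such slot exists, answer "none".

Ulla in UTC: 09:05-14:50, 19:20-20:00 (subtract 1h to convert from UTC+1).
Bashir in UTC: 09:05-09:50, 10:10-15:30.
Ulla ∩ Bashir: 09:05-09:50, 10:10-14:50.
Those are the intersection windows.
The last common window of at least 40 minutes is 10:10-14:50; a 40-minute meeting can start as late as 14:10 and still end by 14:50.

14:10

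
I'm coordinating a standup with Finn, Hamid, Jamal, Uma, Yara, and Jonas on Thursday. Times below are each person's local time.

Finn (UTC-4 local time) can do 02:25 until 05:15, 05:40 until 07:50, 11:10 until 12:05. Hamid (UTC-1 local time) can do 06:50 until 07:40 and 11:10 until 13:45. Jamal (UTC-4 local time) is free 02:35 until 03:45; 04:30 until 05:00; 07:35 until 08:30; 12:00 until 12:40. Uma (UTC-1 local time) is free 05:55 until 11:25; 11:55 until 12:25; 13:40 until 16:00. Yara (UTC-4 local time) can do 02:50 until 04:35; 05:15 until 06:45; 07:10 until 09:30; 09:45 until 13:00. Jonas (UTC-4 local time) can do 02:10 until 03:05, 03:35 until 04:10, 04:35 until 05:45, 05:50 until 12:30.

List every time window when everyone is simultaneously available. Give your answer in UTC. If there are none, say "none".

Finn in UTC: 06:25-09:15, 09:40-11:50, 15:10-16:05 (add 4h to convert from UTC-4).
Hamid in UTC: 07:50-08:40, 12:10-14:45 (add 1h to convert from UTC-1).
Jamal in UTC: 06:35-07:45, 08:30-09:00, 11:35-12:30, 16:00-16:40 (add 4h to convert from UTC-4).
Uma in UTC: 06:55-12:25, 12:55-13:25, 14:40-17:00 (add 1h to convert from UTC-1).
Yara in UTC: 06:50-08:35, 09:15-10:45, 11:10-13:30, 13:45-17:00 (add 4h to convert from UTC-4).
Jonas in UTC: 06:10-07:05, 07:35-08:10, 08:35-09:45, 09:50-16:30 (add 4h to convert from UTC-4).
Finn ∩ Hamid: 07:50-08:40.
Finn ∩ Hamid ∩ Jamal: 08:30-08:40.
Finn ∩ Hamid ∩ Jamal ∩ Uma: 08:30-08:40.
Finn ∩ Hamid ∩ Jamal ∩ Uma ∩ Yara: 08:30-08:35.
Finn ∩ Hamid ∩ Jamal ∩ Uma ∩ Yara ∩ Jonas: ∅.
There is no time when everyone is free.

none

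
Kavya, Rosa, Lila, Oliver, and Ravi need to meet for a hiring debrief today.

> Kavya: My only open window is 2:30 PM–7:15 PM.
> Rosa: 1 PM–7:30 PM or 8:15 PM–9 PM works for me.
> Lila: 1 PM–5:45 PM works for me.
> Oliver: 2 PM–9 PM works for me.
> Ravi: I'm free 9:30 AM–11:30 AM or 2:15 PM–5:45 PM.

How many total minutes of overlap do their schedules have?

195

Kavya ∩ Rosa: 14:30-19:15.
Kavya ∩ Rosa ∩ Lila: 14:30-17:45.
Kavya ∩ Rosa ∩ Lila ∩ Oliver: 14:30-17:45.
Kavya ∩ Rosa ∩ Lila ∩ Oliver ∩ Ravi: 14:30-17:45.
That's a single block of 195 minutes.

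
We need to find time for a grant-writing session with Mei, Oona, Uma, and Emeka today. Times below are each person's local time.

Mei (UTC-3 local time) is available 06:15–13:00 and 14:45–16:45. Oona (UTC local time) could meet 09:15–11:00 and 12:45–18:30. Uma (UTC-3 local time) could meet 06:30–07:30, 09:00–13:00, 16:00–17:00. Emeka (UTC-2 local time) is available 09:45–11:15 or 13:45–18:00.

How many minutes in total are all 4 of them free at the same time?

45

Mei in UTC: 09:15-16:00, 17:45-19:45 (add 3h to convert from UTC-3).
Oona in UTC: 09:15-11:00, 12:45-18:30.
Uma in UTC: 09:30-10:30, 12:00-16:00, 19:00-20:00 (add 3h to convert from UTC-3).
Emeka in UTC: 11:45-13:15, 15:45-20:00 (add 2h to convert from UTC-2).
Mei ∩ Oona: 09:15-11:00, 12:45-16:00, 17:45-18:30.
Mei ∩ Oona ∩ Uma: 09:30-10:30, 12:45-16:00.
Mei ∩ Oona ∩ Uma ∩ Emeka: 12:45-13:15, 15:45-16:00.
Summing the common windows: 30 + 15 = 45 minutes.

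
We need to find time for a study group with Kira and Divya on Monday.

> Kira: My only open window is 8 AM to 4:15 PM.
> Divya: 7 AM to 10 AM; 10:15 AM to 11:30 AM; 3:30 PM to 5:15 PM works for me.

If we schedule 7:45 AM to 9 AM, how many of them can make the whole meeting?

Divya can make the full 07:45-09:00 slot — that's 1.

1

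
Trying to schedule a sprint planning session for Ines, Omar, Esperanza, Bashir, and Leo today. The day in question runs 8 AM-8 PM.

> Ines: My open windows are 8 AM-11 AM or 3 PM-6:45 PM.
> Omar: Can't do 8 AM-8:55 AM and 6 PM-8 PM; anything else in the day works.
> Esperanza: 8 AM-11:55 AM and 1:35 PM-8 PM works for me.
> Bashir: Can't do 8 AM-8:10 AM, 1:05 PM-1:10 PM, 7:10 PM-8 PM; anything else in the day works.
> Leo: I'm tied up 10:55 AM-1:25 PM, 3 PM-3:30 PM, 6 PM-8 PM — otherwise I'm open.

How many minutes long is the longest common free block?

150

Ines free: 08:00-11:00, 15:00-18:45.
Omar free: 08:55-18:00 (invert busy blocks within the working day).
Esperanza free: 08:00-11:55, 13:35-20:00.
Bashir free: 08:10-13:05, 13:10-19:10 (invert busy blocks within the working day).
Leo free: 08:00-10:55, 13:25-15:00, 15:30-18:00 (invert busy blocks within the working day).
Ines ∩ Omar: 08:55-11:00, 15:00-18:00.
Ines ∩ Omar ∩ Esperanza: 08:55-11:00, 15:00-18:00.
Ines ∩ Omar ∩ Esperanza ∩ Bashir: 08:55-11:00, 15:00-18:00.
Ines ∩ Omar ∩ Esperanza ∩ Bashir ∩ Leo: 08:55-10:55, 15:30-18:00.
The longest is 15:30-18:00 at 150 minutes.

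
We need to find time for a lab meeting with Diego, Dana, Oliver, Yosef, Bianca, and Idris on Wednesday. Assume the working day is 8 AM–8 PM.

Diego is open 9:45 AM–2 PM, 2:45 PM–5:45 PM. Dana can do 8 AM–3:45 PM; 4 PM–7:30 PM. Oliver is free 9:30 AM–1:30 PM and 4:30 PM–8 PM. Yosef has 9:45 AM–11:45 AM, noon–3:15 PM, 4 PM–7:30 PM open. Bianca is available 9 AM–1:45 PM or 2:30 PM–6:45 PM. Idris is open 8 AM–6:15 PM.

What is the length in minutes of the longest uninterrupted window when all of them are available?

120

Diego ∩ Dana: 09:45-14:00, 14:45-15:45, 16:00-17:45.
Diego ∩ Dana ∩ Oliver: 09:45-13:30, 16:30-17:45.
Diego ∩ Dana ∩ Oliver ∩ Yosef: 09:45-11:45, 12:00-13:30, 16:30-17:45.
Diego ∩ Dana ∩ Oliver ∩ Yosef ∩ Bianca: 09:45-11:45, 12:00-13:30, 16:30-17:45.
Diego ∩ Dana ∩ Oliver ∩ Yosef ∩ Bianca ∩ Idris: 09:45-11:45, 12:00-13:30, 16:30-17:45.
So the common availability across everyone is 09:45-11:45, 12:00-13:30, 16:30-17:45.
The longest is 09:45-11:45 at 120 minutes.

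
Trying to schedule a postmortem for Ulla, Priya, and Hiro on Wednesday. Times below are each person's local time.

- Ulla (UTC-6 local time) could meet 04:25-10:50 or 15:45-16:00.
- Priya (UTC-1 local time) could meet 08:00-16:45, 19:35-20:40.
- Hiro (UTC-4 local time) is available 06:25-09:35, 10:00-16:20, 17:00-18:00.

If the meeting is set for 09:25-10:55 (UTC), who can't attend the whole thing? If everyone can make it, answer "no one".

Ulla in UTC: 10:25-16:50, 21:45-22:00 (add 6h to convert from UTC-6).
Priya in UTC: 09:00-17:45, 20:35-21:40 (add 1h to convert from UTC-1).
Hiro in UTC: 10:25-13:35, 14:00-20:20, 21:00-22:00 (add 4h to convert from UTC-4).
Ulla: not fully free for 09:25-10:55. Priya: free for 09:25-10:55. Hiro: not fully free for 09:25-10:55.

Hiro, Ulla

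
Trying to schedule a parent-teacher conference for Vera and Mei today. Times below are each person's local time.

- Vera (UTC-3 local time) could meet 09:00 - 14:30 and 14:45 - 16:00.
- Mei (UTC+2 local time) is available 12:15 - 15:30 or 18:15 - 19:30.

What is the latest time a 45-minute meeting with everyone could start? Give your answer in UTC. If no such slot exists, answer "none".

Vera in UTC: 12:00-17:30, 17:45-19:00 (add 3h to convert from UTC-3).
Mei in UTC: 10:15-13:30, 16:15-17:30 (subtract 2h to convert from UTC+2).
Vera ∩ Mei: 12:00-13:30, 16:15-17:30.
The last common window of at least 45 minutes is 16:15-17:30; a 45-minute meeting can start as late as 16:45 and still end by 17:30.

16:45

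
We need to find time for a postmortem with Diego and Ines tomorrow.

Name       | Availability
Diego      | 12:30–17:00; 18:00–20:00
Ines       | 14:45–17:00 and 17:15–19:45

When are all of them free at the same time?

14:45-17:00, 18:00-19:45

Diego ∩ Ines: 14:45-17:00, 18:00-19:45.
Those are the intersection windows.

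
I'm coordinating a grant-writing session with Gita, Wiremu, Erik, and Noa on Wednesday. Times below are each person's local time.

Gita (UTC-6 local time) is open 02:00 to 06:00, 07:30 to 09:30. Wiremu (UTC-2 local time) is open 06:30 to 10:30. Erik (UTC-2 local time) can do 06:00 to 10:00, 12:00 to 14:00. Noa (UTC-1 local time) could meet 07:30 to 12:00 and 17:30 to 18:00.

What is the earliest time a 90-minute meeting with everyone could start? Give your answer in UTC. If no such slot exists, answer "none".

Gita in UTC: 08:00-12:00, 13:30-15:30 (add 6h to convert from UTC-6).
Wiremu in UTC: 08:30-12:30 (add 2h to convert from UTC-2).
Erik in UTC: 08:00-12:00, 14:00-16:00 (add 2h to convert from UTC-2).
Noa in UTC: 08:30-13:00, 18:30-19:00 (add 1h to convert from UTC-1).
Gita ∩ Wiremu: 08:30-12:00.
Gita ∩ Wiremu ∩ Erik: 08:30-12:00.
Gita ∩ Wiremu ∩ Erik ∩ Noa: 08:30-12:00.
So the common availability across everyone is 08:30-12:00.
The first common window of at least 90 minutes is 08:30-12:00, so the earliest start is 08:30.

08:30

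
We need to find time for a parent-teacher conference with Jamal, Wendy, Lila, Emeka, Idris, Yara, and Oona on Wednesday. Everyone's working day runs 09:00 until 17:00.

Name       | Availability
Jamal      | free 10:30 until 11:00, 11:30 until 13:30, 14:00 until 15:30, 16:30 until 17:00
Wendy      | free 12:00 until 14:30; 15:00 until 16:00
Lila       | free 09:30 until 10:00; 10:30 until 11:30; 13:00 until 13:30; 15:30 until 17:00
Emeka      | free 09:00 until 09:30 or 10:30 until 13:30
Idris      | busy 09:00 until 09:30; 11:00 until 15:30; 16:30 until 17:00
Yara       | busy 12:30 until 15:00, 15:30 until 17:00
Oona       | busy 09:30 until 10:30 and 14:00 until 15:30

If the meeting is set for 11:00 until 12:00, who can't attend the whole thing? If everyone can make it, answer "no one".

Idris, Jamal, Lila, Wendy

Jamal free: 10:30-11:00, 11:30-13:30, 14:00-15:30, 16:30-17:00.
Wendy free: 12:00-14:30, 15:00-16:00.
Lila free: 09:30-10:00, 10:30-11:30, 13:00-13:30, 15:30-17:00.
Emeka free: 09:00-09:30, 10:30-13:30.
Idris free: 09:30-11:00, 15:30-16:30 (invert busy blocks within the working day).
Yara free: 09:00-12:30, 15:00-15:30 (invert busy blocks within the working day).
Oona free: 09:00-09:30, 10:30-14:00, 15:30-17:00 (invert busy blocks within the working day).
Jamal: not fully free for 11:00-12:00. Wendy: not fully free for 11:00-12:00. Lila: not fully free for 11:00-12:00. Emeka: free for 11:00-12:00. Idris: not fully free for 11:00-12:00. Yara: free for 11:00-12:00. Oona: free for 11:00-12:00.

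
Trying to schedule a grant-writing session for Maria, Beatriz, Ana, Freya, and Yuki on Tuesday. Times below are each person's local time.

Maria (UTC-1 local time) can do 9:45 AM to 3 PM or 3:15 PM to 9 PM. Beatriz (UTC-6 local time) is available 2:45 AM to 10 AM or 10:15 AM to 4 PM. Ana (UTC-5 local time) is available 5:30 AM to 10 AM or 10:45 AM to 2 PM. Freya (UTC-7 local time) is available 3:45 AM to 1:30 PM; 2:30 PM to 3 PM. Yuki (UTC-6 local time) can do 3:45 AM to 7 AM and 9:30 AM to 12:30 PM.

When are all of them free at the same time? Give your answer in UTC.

10:45-13:00, 15:45-16:00, 16:15-18:30

Maria in UTC: 10:45-16:00, 16:15-22:00 (add 1h to convert from UTC-1).
Beatriz in UTC: 08:45-16:00, 16:15-22:00 (add 6h to convert from UTC-6).
Ana in UTC: 10:30-15:00, 15:45-19:00 (add 5h to convert from UTC-5).
Freya in UTC: 10:45-20:30, 21:30-22:00 (add 7h to convert from UTC-7).
Yuki in UTC: 09:45-13:00, 15:30-18:30 (add 6h to convert from UTC-6).
Maria ∩ Beatriz: 10:45-16:00, 16:15-22:00.
Maria ∩ Beatriz ∩ Ana: 10:45-15:00, 15:45-16:00, 16:15-19:00.
Maria ∩ Beatriz ∩ Ana ∩ Freya: 10:45-15:00, 15:45-16:00, 16:15-19:00.
Maria ∩ Beatriz ∩ Ana ∩ Freya ∩ Yuki: 10:45-13:00, 15:45-16:00, 16:15-18:30.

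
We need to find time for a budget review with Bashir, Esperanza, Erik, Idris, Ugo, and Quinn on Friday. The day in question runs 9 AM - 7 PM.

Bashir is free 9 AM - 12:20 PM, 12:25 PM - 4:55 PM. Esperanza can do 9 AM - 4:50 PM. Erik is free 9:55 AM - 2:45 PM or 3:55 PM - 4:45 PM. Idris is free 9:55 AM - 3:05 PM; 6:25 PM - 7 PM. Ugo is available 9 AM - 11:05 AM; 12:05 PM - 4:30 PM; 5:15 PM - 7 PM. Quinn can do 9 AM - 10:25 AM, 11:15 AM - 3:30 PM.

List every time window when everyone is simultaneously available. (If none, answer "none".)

Bashir ∩ Esperanza: 09:00-12:20, 12:25-16:50.
Bashir ∩ Esperanza ∩ Erik: 09:55-12:20, 12:25-14:45, 15:55-16:45.
Bashir ∩ Esperanza ∩ Erik ∩ Idris: 09:55-12:20, 12:25-14:45.
Bashir ∩ Esperanza ∩ Erik ∩ Idris ∩ Ugo: 09:55-11:05, 12:05-12:20, 12:25-14:45.
Bashir ∩ Esperanza ∩ Erik ∩ Idris ∩ Ugo ∩ Quinn: 09:55-10:25, 12:05-12:20, 12:25-14:45.

09:55-10:25, 12:05-12:20, 12:25-14:45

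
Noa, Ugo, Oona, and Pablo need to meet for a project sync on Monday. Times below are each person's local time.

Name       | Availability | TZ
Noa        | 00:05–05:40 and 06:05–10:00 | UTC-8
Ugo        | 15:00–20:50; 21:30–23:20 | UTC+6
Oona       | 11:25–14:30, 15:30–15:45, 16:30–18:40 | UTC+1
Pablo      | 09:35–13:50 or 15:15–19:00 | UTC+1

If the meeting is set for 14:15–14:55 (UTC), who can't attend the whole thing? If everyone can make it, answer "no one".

Oona, Ugo

Noa in UTC: 08:05-13:40, 14:05-18:00 (add 8h to convert from UTC-8).
Ugo in UTC: 09:00-14:50, 15:30-17:20 (subtract 6h to convert from UTC+6).
Oona in UTC: 10:25-13:30, 14:30-14:45, 15:30-17:40 (subtract 1h to convert from UTC+1).
Pablo in UTC: 08:35-12:50, 14:15-18:00 (subtract 1h to convert from UTC+1).
Noa: free for 14:15-14:55. Ugo: not fully free for 14:15-14:55. Oona: not fully free for 14:15-14:55. Pablo: free for 14:15-14:55.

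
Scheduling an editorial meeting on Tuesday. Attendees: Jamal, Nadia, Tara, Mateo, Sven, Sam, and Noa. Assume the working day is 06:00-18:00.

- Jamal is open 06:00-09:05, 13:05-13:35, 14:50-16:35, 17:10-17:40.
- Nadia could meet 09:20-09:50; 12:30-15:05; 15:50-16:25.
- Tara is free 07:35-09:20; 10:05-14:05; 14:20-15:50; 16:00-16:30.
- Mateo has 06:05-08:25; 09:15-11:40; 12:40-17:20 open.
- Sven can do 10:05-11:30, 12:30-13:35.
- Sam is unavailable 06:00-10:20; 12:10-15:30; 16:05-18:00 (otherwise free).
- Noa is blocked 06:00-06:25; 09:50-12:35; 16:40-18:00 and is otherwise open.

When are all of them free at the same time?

none

Jamal free: 06:00-09:05, 13:05-13:35, 14:50-16:35, 17:10-17:40.
Nadia free: 09:20-09:50, 12:30-15:05, 15:50-16:25.
Tara free: 07:35-09:20, 10:05-14:05, 14:20-15:50, 16:00-16:30.
Mateo free: 06:05-08:25, 09:15-11:40, 12:40-17:20.
Sven free: 10:05-11:30, 12:30-13:35.
Sam free: 10:20-12:10, 15:30-16:05 (invert busy blocks within the working day).
Noa free: 06:25-09:50, 12:35-16:40 (invert busy blocks within the working day).
Jamal ∩ Nadia: 13:05-13:35, 14:50-15:05, 15:50-16:25.
Jamal ∩ Nadia ∩ Tara: 13:05-13:35, 14:50-15:05, 16:00-16:25.
Jamal ∩ Nadia ∩ Tara ∩ Mateo: 13:05-13:35, 14:50-15:05, 16:00-16:25.
Jamal ∩ Nadia ∩ Tara ∩ Mateo ∩ Sven: 13:05-13:35.
Jamal ∩ Nadia ∩ Tara ∩ Mateo ∩ Sven ∩ Sam: ∅.
Jamal ∩ Nadia ∩ Tara ∩ Mateo ∩ Sven ∩ Sam ∩ Noa: ∅.
There is no time when everyone is free.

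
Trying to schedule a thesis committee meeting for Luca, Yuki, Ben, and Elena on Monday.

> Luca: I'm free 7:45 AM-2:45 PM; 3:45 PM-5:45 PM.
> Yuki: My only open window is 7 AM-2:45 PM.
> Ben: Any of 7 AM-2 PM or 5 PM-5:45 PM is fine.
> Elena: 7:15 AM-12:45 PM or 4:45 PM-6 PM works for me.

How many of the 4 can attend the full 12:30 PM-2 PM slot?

3

Luca, Yuki, and Ben can make the full 12:30-14:00 slot — that's 3.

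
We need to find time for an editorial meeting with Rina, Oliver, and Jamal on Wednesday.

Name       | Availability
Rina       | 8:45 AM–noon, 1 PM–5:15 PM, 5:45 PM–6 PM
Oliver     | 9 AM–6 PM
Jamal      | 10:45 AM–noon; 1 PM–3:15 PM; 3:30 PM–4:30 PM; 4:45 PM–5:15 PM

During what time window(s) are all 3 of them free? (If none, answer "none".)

Rina ∩ Oliver: 09:00-12:00, 13:00-17:15, 17:45-18:00.
Rina ∩ Oliver ∩ Jamal: 10:45-12:00, 13:00-15:15, 15:30-16:30, 16:45-17:15.

10:45-12:00, 13:00-15:15, 15:30-16:30, 16:45-17:15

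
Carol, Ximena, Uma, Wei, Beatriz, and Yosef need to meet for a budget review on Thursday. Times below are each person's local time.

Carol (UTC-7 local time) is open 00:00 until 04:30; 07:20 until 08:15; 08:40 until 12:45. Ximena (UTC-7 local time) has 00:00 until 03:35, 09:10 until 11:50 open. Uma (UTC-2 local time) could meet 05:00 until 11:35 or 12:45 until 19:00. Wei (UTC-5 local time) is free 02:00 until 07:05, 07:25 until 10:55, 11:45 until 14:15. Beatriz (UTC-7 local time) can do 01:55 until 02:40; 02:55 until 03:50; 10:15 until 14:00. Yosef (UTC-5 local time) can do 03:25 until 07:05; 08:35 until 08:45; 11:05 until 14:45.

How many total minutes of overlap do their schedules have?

Carol in UTC: 07:00-11:30, 14:20-15:15, 15:40-19:45 (add 7h to convert from UTC-7).
Ximena in UTC: 07:00-10:35, 16:10-18:50 (add 7h to convert from UTC-7).
Uma in UTC: 07:00-13:35, 14:45-21:00 (add 2h to convert from UTC-2).
Wei in UTC: 07:00-12:05, 12:25-15:55, 16:45-19:15 (add 5h to convert from UTC-5).
Beatriz in UTC: 08:55-09:40, 09:55-10:50, 17:15-21:00 (add 7h to convert from UTC-7).
Yosef in UTC: 08:25-12:05, 13:35-13:45, 16:05-19:45 (add 5h to convert from UTC-5).
Carol ∩ Ximena: 07:00-10:35, 16:10-18:50.
Carol ∩ Ximena ∩ Uma: 07:00-10:35, 16:10-18:50.
Carol ∩ Ximena ∩ Uma ∩ Wei: 07:00-10:35, 16:45-18:50.
Carol ∩ Ximena ∩ Uma ∩ Wei ∩ Beatriz: 08:55-09:40, 09:55-10:35, 17:15-18:50.
Carol ∩ Ximena ∩ Uma ∩ Wei ∩ Beatriz ∩ Yosef: 08:55-09:40, 09:55-10:35, 17:15-18:50.
Summing the common windows: 45 + 40 + 95 = 180 minutes.

180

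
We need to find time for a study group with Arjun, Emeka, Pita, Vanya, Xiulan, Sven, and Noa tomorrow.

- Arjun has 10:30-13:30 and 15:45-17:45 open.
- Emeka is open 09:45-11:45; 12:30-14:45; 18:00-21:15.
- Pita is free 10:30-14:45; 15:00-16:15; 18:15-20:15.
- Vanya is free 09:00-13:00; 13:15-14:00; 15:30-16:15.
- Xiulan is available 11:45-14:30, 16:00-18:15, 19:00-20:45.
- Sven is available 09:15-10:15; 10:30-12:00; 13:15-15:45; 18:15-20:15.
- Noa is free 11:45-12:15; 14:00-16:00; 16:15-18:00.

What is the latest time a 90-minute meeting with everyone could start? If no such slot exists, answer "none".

none

Arjun ∩ Emeka: 10:30-11:45, 12:30-13:30.
Arjun ∩ Emeka ∩ Pita: 10:30-11:45, 12:30-13:30.
Arjun ∩ Emeka ∩ Pita ∩ Vanya: 10:30-11:45, 12:30-13:00, 13:15-13:30.
Arjun ∩ Emeka ∩ Pita ∩ Vanya ∩ Xiulan: 12:30-13:00, 13:15-13:30.
Arjun ∩ Emeka ∩ Pita ∩ Vanya ∩ Xiulan ∩ Sven: 13:15-13:30.
Arjun ∩ Emeka ∩ Pita ∩ Vanya ∩ Xiulan ∩ Sven ∩ Noa: ∅.
There is no time when everyone is free.
No common window is at least 90 minutes long.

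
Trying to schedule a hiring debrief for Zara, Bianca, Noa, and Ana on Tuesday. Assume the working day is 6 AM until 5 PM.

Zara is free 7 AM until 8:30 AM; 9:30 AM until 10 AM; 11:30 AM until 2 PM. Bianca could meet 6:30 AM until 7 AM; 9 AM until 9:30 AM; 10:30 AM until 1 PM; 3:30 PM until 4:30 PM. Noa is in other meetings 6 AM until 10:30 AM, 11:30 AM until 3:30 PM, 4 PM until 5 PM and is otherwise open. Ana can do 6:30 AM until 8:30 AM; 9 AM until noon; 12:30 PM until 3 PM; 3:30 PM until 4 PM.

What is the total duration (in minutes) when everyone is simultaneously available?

0

Zara free: 07:00-08:30, 09:30-10:00, 11:30-14:00.
Bianca free: 06:30-07:00, 09:00-09:30, 10:30-13:00, 15:30-16:30.
Noa free: 10:30-11:30, 15:30-16:00 (invert busy blocks within the working day).
Ana free: 06:30-08:30, 09:00-12:00, 12:30-15:00, 15:30-16:00.
Zara ∩ Bianca: 11:30-13:00.
Zara ∩ Bianca ∩ Noa: ∅.
Zara ∩ Bianca ∩ Noa ∩ Ana: ∅.
There is no time when everyone is free.
There is no common window, so the total is 0 minutes.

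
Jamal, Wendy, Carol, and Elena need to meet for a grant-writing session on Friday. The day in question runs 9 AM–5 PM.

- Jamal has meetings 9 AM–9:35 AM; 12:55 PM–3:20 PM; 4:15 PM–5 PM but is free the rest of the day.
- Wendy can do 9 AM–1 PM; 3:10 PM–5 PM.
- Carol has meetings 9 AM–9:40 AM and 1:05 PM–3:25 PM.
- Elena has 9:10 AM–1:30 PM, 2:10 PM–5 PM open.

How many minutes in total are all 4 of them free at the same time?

Jamal free: 09:35-12:55, 15:20-16:15 (invert busy blocks within the working day).
Wendy free: 09:00-13:00, 15:10-17:00.
Carol free: 09:40-13:05, 15:25-17:00 (invert busy blocks within the working day).
Elena free: 09:10-13:30, 14:10-17:00.
Jamal ∩ Wendy: 09:35-12:55, 15:20-16:15.
Jamal ∩ Wendy ∩ Carol: 09:40-12:55, 15:25-16:15.
Jamal ∩ Wendy ∩ Carol ∩ Elena: 09:40-12:55, 15:25-16:15.
Those are the intersection windows.
Summing the common windows: 195 + 50 = 245 minutes.

245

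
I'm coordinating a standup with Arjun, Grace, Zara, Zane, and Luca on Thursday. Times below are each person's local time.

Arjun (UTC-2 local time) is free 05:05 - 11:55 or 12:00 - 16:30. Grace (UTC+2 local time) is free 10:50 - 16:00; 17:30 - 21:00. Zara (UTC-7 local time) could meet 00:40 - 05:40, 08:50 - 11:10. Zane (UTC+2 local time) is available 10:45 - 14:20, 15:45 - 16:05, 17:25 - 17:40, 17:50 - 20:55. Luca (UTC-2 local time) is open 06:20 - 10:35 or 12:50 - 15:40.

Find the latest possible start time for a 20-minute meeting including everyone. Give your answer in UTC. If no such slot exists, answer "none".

Arjun in UTC: 07:05-13:55, 14:00-18:30 (add 2h to convert from UTC-2).
Grace in UTC: 08:50-14:00, 15:30-19:00 (subtract 2h to convert from UTC+2).
Zara in UTC: 07:40-12:40, 15:50-18:10 (add 7h to convert from UTC-7).
Zane in UTC: 08:45-12:20, 13:45-14:05, 15:25-15:40, 15:50-18:55 (subtract 2h to convert from UTC+2).
Luca in UTC: 08:20-12:35, 14:50-17:40 (add 2h to convert from UTC-2).
Arjun ∩ Grace: 08:50-13:55, 15:30-18:30.
Arjun ∩ Grace ∩ Zara: 08:50-12:40, 15:50-18:10.
Arjun ∩ Grace ∩ Zara ∩ Zane: 08:50-12:20, 15:50-18:10.
Arjun ∩ Grace ∩ Zara ∩ Zane ∩ Luca: 08:50-12:20, 15:50-17:40.
So the common availability across everyone is 08:50-12:20, 15:50-17:40.
The last common window of at least 20 minutes is 15:50-17:40; a 20-minute meeting can start as late as 17:20 and still end by 17:40.

17:20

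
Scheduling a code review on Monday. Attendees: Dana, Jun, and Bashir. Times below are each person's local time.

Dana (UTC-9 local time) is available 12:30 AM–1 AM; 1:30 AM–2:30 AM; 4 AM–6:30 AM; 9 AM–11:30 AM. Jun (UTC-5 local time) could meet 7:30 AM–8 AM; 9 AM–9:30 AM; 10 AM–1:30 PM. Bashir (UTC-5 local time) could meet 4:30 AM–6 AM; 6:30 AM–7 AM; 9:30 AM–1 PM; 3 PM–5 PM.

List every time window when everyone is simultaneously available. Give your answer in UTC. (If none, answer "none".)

Dana in UTC: 09:30-10:00, 10:30-11:30, 13:00-15:30, 18:00-20:30 (add 9h to convert from UTC-9).
Jun in UTC: 12:30-13:00, 14:00-14:30, 15:00-18:30 (add 5h to convert from UTC-5).
Bashir in UTC: 09:30-11:00, 11:30-12:00, 14:30-18:00, 20:00-22:00 (add 5h to convert from UTC-5).
Dana ∩ Jun: 14:00-14:30, 15:00-15:30, 18:00-18:30.
Dana ∩ Jun ∩ Bashir: 15:00-15:30.

15:00-15:30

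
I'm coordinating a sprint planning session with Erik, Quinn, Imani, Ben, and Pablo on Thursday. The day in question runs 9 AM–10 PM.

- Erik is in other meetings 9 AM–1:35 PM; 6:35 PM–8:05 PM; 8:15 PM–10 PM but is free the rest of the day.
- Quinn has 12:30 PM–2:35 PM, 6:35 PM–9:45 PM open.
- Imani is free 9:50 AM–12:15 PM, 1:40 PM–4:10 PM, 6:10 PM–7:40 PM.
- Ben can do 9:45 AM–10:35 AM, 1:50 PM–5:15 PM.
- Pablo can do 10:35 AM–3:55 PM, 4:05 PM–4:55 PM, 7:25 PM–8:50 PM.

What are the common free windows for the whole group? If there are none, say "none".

13:50-14:35

Erik free: 13:35-18:35, 20:05-20:15 (invert busy blocks within the working day).
Quinn free: 12:30-14:35, 18:35-21:45.
Imani free: 09:50-12:15, 13:40-16:10, 18:10-19:40.
Ben free: 09:45-10:35, 13:50-17:15.
Pablo free: 10:35-15:55, 16:05-16:55, 19:25-20:50.
Erik ∩ Quinn: 13:35-14:35, 20:05-20:15.
Erik ∩ Quinn ∩ Imani: 13:40-14:35.
Erik ∩ Quinn ∩ Imani ∩ Ben: 13:50-14:35.
Erik ∩ Quinn ∩ Imani ∩ Ben ∩ Pablo: 13:50-14:35.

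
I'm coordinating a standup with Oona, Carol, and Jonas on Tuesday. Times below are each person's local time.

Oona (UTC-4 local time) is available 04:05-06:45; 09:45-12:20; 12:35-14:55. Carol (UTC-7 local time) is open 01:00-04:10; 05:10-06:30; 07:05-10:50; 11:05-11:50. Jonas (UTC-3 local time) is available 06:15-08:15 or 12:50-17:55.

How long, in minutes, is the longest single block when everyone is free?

Oona in UTC: 08:05-10:45, 13:45-16:20, 16:35-18:55 (add 4h to convert from UTC-4).
Carol in UTC: 08:00-11:10, 12:10-13:30, 14:05-17:50, 18:05-18:50 (add 7h to convert from UTC-7).
Jonas in UTC: 09:15-11:15, 15:50-20:55 (add 3h to convert from UTC-3).
Oona ∩ Carol: 08:05-10:45, 14:05-16:20, 16:35-17:50, 18:05-18:50.
Oona ∩ Carol ∩ Jonas: 09:15-10:45, 15:50-16:20, 16:35-17:50, 18:05-18:50.
The longest is 09:15-10:45 at 90 minutes.

90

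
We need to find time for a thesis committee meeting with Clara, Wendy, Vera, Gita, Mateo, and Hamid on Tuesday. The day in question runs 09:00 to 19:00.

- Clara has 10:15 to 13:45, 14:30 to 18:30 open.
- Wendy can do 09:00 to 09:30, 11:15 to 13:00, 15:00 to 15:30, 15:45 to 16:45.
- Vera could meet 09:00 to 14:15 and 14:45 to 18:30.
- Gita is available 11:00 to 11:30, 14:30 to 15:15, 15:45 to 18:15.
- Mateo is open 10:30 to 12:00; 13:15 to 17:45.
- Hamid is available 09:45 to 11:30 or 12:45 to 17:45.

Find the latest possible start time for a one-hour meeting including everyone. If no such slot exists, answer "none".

Clara ∩ Wendy: 11:15-13:00, 15:00-15:30, 15:45-16:45.
Clara ∩ Wendy ∩ Vera: 11:15-13:00, 15:00-15:30, 15:45-16:45.
Clara ∩ Wendy ∩ Vera ∩ Gita: 11:15-11:30, 15:00-15:15, 15:45-16:45.
Clara ∩ Wendy ∩ Vera ∩ Gita ∩ Mateo: 11:15-11:30, 15:00-15:15, 15:45-16:45.
Clara ∩ Wendy ∩ Vera ∩ Gita ∩ Mateo ∩ Hamid: 11:15-11:30, 15:00-15:15, 15:45-16:45.
The last common window of at least 60 minutes is 15:45-16:45; a 60-minute meeting can start as late as 15:45 and still end by 16:45.

15:45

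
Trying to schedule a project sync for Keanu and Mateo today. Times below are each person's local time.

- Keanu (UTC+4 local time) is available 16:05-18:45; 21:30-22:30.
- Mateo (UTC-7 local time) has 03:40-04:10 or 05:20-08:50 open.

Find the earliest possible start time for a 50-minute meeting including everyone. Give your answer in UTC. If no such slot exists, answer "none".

Keanu in UTC: 12:05-14:45, 17:30-18:30 (subtract 4h to convert from UTC+4).
Mateo in UTC: 10:40-11:10, 12:20-15:50 (add 7h to convert from UTC-7).
Keanu ∩ Mateo: 12:20-14:45.
The first common window of at least 50 minutes is 12:20-14:45, so the earliest start is 12:20.

12:20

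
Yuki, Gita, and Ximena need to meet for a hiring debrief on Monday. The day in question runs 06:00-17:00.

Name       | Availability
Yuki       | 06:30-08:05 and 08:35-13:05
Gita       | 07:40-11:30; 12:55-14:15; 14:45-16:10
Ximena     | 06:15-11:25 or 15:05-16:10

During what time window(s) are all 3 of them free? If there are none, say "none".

Yuki ∩ Gita: 07:40-08:05, 08:35-11:30, 12:55-13:05.
Yuki ∩ Gita ∩ Ximena: 07:40-08:05, 08:35-11:25.
So the common availability across everyone is 07:40-08:05, 08:35-11:25.

07:40-08:05, 08:35-11:25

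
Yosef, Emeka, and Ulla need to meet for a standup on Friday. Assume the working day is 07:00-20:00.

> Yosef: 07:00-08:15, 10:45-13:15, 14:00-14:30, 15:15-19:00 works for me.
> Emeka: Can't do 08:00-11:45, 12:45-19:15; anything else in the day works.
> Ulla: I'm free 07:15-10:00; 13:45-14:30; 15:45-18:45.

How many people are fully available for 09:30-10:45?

0

Yosef free: 07:00-08:15, 10:45-13:15, 14:00-14:30, 15:15-19:00.
Emeka free: 07:00-08:00, 11:45-12:45, 19:15-20:00 (invert busy blocks within the working day).
Ulla free: 07:15-10:00, 13:45-14:30, 15:45-18:45.
nobody can make the full 09:30-10:45 slot — that's 0.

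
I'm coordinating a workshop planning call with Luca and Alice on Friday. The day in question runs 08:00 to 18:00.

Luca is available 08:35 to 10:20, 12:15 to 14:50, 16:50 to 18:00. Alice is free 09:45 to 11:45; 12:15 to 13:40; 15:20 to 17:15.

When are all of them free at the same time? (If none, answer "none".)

09:45-10:20, 12:15-13:40, 16:50-17:15

Luca ∩ Alice: 09:45-10:20, 12:15-13:40, 16:50-17:15.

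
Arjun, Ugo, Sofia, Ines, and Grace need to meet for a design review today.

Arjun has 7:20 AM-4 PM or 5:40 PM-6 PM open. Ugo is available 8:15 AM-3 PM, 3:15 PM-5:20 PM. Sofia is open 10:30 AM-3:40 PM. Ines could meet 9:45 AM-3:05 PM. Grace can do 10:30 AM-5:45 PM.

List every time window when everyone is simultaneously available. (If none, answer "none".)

10:30-15:00

Arjun ∩ Ugo: 08:15-15:00, 15:15-16:00.
Arjun ∩ Ugo ∩ Sofia: 10:30-15:00, 15:15-15:40.
Arjun ∩ Ugo ∩ Sofia ∩ Ines: 10:30-15:00.
Arjun ∩ Ugo ∩ Sofia ∩ Ines ∩ Grace: 10:30-15:00.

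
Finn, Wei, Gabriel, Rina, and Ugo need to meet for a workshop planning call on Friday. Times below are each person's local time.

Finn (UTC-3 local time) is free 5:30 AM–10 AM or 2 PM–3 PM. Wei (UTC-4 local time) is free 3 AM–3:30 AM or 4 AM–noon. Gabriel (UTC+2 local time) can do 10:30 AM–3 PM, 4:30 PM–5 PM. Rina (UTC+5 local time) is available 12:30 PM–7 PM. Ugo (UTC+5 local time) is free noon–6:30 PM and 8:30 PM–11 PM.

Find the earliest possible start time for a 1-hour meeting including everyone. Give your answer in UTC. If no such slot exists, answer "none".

Finn in UTC: 08:30-13:00, 17:00-18:00 (add 3h to convert from UTC-3).
Wei in UTC: 07:00-07:30, 08:00-16:00 (add 4h to convert from UTC-4).
Gabriel in UTC: 08:30-13:00, 14:30-15:00 (subtract 2h to convert from UTC+2).
Rina in UTC: 07:30-14:00 (subtract 5h to convert from UTC+5).
Ugo in UTC: 07:00-13:30, 15:30-18:00 (subtract 5h to convert from UTC+5).
Finn ∩ Wei: 08:30-13:00.
Finn ∩ Wei ∩ Gabriel: 08:30-13:00.
Finn ∩ Wei ∩ Gabriel ∩ Rina: 08:30-13:00.
Finn ∩ Wei ∩ Gabriel ∩ Rina ∩ Ugo: 08:30-13:00.
So the common availability across everyone is 08:30-13:00.
The first common window of at least 60 minutes is 08:30-13:00, so the earliest start is 08:30.

08:30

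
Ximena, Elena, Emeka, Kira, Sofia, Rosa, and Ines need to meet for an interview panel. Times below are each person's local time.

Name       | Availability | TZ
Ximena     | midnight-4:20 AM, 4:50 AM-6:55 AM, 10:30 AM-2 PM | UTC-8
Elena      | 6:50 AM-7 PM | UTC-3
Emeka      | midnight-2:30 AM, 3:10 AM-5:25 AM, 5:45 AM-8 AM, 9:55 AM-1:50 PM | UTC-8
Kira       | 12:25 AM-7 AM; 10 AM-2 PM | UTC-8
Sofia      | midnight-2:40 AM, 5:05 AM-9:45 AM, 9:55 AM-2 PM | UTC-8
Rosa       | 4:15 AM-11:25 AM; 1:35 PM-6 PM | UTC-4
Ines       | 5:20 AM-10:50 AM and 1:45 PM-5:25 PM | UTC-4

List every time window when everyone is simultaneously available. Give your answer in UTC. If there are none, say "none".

09:50-10:30, 13:05-13:25, 13:45-14:50, 18:30-21:25

Ximena in UTC: 08:00-12:20, 12:50-14:55, 18:30-22:00 (add 8h to convert from UTC-8).
Elena in UTC: 09:50-22:00 (add 3h to convert from UTC-3).
Emeka in UTC: 08:00-10:30, 11:10-13:25, 13:45-16:00, 17:55-21:50 (add 8h to convert from UTC-8).
Kira in UTC: 08:25-15:00, 18:00-22:00 (add 8h to convert from UTC-8).
Sofia in UTC: 08:00-10:40, 13:05-17:45, 17:55-22:00 (add 8h to convert from UTC-8).
Rosa in UTC: 08:15-15:25, 17:35-22:00 (add 4h to convert from UTC-4).
Ines in UTC: 09:20-14:50, 17:45-21:25 (add 4h to convert from UTC-4).
Ximena ∩ Elena: 09:50-12:20, 12:50-14:55, 18:30-22:00.
Ximena ∩ Elena ∩ Emeka: 09:50-10:30, 11:10-12:20, 12:50-13:25, 13:45-14:55, 18:30-21:50.
Ximena ∩ Elena ∩ Emeka ∩ Kira: 09:50-10:30, 11:10-12:20, 12:50-13:25, 13:45-14:55, 18:30-21:50.
Ximena ∩ Elena ∩ Emeka ∩ Kira ∩ Sofia: 09:50-10:30, 13:05-13:25, 13:45-14:55, 18:30-21:50.
Ximena ∩ Elena ∩ Emeka ∩ Kira ∩ Sofia ∩ Rosa: 09:50-10:30, 13:05-13:25, 13:45-14:55, 18:30-21:50.
Ximena ∩ Elena ∩ Emeka ∩ Kira ∩ Sofia ∩ Rosa ∩ Ines: 09:50-10:30, 13:05-13:25, 13:45-14:50, 18:30-21:25.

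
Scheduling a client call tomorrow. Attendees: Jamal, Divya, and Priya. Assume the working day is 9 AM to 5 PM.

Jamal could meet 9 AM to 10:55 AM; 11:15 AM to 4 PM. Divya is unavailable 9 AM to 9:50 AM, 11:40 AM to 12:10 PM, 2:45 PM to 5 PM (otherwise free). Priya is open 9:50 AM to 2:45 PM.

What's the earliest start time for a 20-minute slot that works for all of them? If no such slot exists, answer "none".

Jamal free: 09:00-10:55, 11:15-16:00.
Divya free: 09:50-11:40, 12:10-14:45 (invert busy blocks within the working day).
Priya free: 09:50-14:45.
Jamal ∩ Divya: 09:50-10:55, 11:15-11:40, 12:10-14:45.
Jamal ∩ Divya ∩ Priya: 09:50-10:55, 11:15-11:40, 12:10-14:45.
Those are the intersection windows.
The first common window of at least 20 minutes is 09:50-10:55, so the earliest start is 09:50.

09:50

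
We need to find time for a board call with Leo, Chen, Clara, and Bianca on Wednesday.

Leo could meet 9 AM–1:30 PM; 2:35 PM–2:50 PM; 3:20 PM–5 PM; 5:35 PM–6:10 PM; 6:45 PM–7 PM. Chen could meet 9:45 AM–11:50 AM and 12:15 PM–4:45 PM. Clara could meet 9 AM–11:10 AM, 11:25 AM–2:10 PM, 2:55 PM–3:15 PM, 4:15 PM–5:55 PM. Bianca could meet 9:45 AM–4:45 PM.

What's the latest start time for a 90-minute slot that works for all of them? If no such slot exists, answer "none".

none

Leo ∩ Chen: 09:45-11:50, 12:15-13:30, 14:35-14:50, 15:20-16:45.
Leo ∩ Chen ∩ Clara: 09:45-11:10, 11:25-11:50, 12:15-13:30, 16:15-16:45.
Leo ∩ Chen ∩ Clara ∩ Bianca: 09:45-11:10, 11:25-11:50, 12:15-13:30, 16:15-16:45.
No common window is at least 90 minutes long.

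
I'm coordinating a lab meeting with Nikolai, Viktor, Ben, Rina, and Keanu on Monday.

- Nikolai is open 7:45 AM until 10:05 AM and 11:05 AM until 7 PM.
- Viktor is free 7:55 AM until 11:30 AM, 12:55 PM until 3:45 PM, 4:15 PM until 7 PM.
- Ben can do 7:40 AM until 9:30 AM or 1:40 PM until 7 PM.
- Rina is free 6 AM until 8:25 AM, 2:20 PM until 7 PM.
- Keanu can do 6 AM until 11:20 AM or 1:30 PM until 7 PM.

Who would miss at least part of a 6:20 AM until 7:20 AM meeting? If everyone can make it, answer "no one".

Nikolai: not fully free for 06:20-07:20. Viktor: not fully free for 06:20-07:20. Ben: not fully free for 06:20-07:20. Rina: free for 06:20-07:20. Keanu: free for 06:20-07:20.

Ben, Nikolai, Viktor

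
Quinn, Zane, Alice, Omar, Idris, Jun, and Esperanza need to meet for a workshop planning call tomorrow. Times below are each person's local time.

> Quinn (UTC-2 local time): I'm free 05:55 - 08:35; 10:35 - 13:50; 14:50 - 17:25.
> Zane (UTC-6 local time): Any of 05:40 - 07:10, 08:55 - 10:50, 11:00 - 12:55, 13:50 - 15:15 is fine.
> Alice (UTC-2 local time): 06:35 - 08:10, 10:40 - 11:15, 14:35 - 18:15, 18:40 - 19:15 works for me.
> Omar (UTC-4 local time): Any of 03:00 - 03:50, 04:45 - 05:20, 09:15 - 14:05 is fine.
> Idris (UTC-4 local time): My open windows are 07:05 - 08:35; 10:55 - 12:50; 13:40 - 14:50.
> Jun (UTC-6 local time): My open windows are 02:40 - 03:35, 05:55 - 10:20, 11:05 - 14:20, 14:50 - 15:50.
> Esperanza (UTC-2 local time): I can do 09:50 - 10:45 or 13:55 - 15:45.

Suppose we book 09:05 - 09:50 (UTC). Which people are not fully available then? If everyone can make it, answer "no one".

Quinn in UTC: 07:55-10:35, 12:35-15:50, 16:50-19:25 (add 2h to convert from UTC-2).
Zane in UTC: 11:40-13:10, 14:55-16:50, 17:00-18:55, 19:50-21:15 (add 6h to convert from UTC-6).
Alice in UTC: 08:35-10:10, 12:40-13:15, 16:35-20:15, 20:40-21:15 (add 2h to convert from UTC-2).
Omar in UTC: 07:00-07:50, 08:45-09:20, 13:15-18:05 (add 4h to convert from UTC-4).
Idris in UTC: 11:05-12:35, 14:55-16:50, 17:40-18:50 (add 4h to convert from UTC-4).
Jun in UTC: 08:40-09:35, 11:55-16:20, 17:05-20:20, 20:50-21:50 (add 6h to convert from UTC-6).
Esperanza in UTC: 11:50-12:45, 15:55-17:45 (add 2h to convert from UTC-2).
Quinn: free for 09:05-09:50. Zane: not fully free for 09:05-09:50. Alice: free for 09:05-09:50. Omar: not fully free for 09:05-09:50. Idris: not fully free for 09:05-09:50. Jun: not fully free for 09:05-09:50. Esperanza: not fully free for 09:05-09:50.

Esperanza, Idris, Jun, Omar, Zane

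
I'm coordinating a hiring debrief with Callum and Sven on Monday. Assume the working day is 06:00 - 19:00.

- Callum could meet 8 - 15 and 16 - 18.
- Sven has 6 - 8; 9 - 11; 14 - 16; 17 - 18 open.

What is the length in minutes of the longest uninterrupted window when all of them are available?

120

Callum ∩ Sven: 09:00-11:00, 14:00-15:00, 17:00-18:00.
Those are the intersection windows.
The longest is 09:00-11:00 at 120 minutes.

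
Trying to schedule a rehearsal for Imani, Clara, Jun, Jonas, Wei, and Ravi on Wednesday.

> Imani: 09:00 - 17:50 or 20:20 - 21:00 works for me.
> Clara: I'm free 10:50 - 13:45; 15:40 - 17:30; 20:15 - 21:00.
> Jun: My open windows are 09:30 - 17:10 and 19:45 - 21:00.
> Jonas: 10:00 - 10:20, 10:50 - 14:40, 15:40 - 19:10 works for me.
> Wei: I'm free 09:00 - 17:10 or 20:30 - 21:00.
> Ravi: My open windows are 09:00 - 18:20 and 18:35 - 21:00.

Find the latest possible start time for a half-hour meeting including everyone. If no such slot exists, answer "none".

Imani ∩ Clara: 10:50-13:45, 15:40-17:30, 20:20-21:00.
Imani ∩ Clara ∩ Jun: 10:50-13:45, 15:40-17:10, 20:20-21:00.
Imani ∩ Clara ∩ Jun ∩ Jonas: 10:50-13:45, 15:40-17:10.
Imani ∩ Clara ∩ Jun ∩ Jonas ∩ Wei: 10:50-13:45, 15:40-17:10.
Imani ∩ Clara ∩ Jun ∩ Jonas ∩ Wei ∩ Ravi: 10:50-13:45, 15:40-17:10.
The last common window of at least 30 minutes is 15:40-17:10; a 30-minute meeting can start as late as 16:40 and still end by 17:10.

16:40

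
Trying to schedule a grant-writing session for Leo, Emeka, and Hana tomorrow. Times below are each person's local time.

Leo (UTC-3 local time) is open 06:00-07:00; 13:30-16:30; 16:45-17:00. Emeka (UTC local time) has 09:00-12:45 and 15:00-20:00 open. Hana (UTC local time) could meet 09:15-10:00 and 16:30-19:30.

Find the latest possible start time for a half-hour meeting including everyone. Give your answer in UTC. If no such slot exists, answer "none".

19:00

Leo in UTC: 09:00-10:00, 16:30-19:30, 19:45-20:00 (add 3h to convert from UTC-3).
Emeka in UTC: 09:00-12:45, 15:00-20:00.
Hana in UTC: 09:15-10:00, 16:30-19:30.
Leo ∩ Emeka: 09:00-10:00, 16:30-19:30, 19:45-20:00.
Leo ∩ Emeka ∩ Hana: 09:15-10:00, 16:30-19:30.
Those are the intersection windows.
The last common window of at least 30 minutes is 16:30-19:30; a 30-minute meeting can start as late as 19:00 and still end by 19:30.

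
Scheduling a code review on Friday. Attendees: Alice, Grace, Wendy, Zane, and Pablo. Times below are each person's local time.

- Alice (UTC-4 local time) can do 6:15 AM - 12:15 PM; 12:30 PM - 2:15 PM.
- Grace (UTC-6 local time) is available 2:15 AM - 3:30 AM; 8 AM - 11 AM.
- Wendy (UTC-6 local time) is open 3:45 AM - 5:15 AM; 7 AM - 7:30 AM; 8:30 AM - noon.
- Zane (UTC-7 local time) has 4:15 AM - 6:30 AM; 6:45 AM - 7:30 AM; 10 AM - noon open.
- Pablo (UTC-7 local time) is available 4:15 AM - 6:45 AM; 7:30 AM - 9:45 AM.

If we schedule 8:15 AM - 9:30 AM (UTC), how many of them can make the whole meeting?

Alice in UTC: 10:15-16:15, 16:30-18:15 (add 4h to convert from UTC-4).
Grace in UTC: 08:15-09:30, 14:00-17:00 (add 6h to convert from UTC-6).
Wendy in UTC: 09:45-11:15, 13:00-13:30, 14:30-18:00 (add 6h to convert from UTC-6).
Zane in UTC: 11:15-13:30, 13:45-14:30, 17:00-19:00 (add 7h to convert from UTC-7).
Pablo in UTC: 11:15-13:45, 14:30-16:45 (add 7h to convert from UTC-7).
Grace can make the full 08:15-09:30 slot — that's 1.

1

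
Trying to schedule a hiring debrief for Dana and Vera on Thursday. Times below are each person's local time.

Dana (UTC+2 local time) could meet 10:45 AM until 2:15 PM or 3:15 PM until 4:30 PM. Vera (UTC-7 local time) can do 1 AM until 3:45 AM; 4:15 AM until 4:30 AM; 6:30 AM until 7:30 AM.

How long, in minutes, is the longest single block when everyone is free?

120

Dana in UTC: 08:45-12:15, 13:15-14:30 (subtract 2h to convert from UTC+2).
Vera in UTC: 08:00-10:45, 11:15-11:30, 13:30-14:30 (add 7h to convert from UTC-7).
Dana ∩ Vera: 08:45-10:45, 11:15-11:30, 13:30-14:30.
The longest is 08:45-10:45 at 120 minutes.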